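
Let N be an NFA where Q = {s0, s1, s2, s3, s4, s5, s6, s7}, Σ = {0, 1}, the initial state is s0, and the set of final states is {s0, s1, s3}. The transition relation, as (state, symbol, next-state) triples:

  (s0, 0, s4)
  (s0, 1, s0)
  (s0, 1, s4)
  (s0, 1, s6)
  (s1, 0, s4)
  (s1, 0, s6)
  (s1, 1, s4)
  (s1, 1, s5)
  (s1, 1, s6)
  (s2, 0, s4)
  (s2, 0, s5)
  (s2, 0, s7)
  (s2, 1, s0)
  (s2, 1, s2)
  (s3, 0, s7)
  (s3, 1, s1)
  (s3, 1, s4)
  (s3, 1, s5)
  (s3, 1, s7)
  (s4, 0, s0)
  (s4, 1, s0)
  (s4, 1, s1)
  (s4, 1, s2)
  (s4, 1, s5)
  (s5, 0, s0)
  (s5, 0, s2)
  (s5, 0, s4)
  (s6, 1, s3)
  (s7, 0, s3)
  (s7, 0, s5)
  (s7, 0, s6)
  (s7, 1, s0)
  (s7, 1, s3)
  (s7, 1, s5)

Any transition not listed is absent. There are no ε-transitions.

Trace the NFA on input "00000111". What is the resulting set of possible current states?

Start in {s0}.
Read '0': {s0} → {s4}.
Read '0': {s4} → {s0}.
Read '0': {s0} → {s4}.
Read '0': {s4} → {s0}.
Read '0': {s0} → {s4}.
Read '1': {s4} → {s0, s1, s2, s5}.
Read '1': {s0, s1, s2, s5} → {s0, s2, s4, s5, s6}.
Read '1': {s0, s2, s4, s5, s6} → {s0, s1, s2, s3, s4, s5, s6}.

{s0, s1, s2, s3, s4, s5, s6}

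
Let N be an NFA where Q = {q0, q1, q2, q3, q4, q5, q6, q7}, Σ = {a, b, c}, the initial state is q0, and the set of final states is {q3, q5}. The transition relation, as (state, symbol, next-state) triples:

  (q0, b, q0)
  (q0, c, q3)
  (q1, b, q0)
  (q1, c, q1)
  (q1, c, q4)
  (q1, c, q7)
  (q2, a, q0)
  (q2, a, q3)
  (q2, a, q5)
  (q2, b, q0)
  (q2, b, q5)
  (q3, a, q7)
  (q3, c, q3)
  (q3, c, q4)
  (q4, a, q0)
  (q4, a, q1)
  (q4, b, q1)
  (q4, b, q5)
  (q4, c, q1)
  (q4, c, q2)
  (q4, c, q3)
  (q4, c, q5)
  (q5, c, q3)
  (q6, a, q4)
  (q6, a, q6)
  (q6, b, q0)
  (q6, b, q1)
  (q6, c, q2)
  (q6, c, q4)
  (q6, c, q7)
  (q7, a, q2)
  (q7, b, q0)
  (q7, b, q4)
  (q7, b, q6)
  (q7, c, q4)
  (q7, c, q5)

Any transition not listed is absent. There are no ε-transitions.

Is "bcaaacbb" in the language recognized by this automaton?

No

Start in {q0}.
Read 'b': q0→{q0}; now {q0}.
Read 'c': q0→{q3}; now {q3}.
Read 'a': q3→{q7}; now {q7}.
Read 'a': q7→{q2}; now {q2}.
Read 'a': q2→{q0, q3, q5}; now {q0, q3, q5}.
Read 'c': q0→{q3}, q3→{q3, q4}, q5→{q3}; now {q3, q4}.
Read 'b': q3→∅, q4→{q1, q5}; now {q1, q5}.
Read 'b': q1→{q0}, q5→∅; now {q0}.
The final set {q0} contains no accepting state.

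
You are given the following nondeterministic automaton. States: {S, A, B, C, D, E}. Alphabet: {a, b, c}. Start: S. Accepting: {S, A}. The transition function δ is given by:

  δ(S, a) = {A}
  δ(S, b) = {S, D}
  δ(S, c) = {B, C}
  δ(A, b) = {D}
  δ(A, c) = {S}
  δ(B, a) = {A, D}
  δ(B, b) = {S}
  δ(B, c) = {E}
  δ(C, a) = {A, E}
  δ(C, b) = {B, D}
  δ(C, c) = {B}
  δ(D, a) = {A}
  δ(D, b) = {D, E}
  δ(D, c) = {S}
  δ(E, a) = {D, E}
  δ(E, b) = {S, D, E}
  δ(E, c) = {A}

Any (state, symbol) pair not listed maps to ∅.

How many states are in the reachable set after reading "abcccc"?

Start in {S}.
Read 'a': S→{A}; now {A}.
Read 'b': A→{D}; now {D}.
Read 'c': D→{S}; now {S}.
Read 'c': S→{B, C}; now {B, C}.
Read 'c': B→{E}, C→{B}; now {B, E}.
Read 'c': B→{E}, E→{A}; now {A, E}.
That set has 2 states.

2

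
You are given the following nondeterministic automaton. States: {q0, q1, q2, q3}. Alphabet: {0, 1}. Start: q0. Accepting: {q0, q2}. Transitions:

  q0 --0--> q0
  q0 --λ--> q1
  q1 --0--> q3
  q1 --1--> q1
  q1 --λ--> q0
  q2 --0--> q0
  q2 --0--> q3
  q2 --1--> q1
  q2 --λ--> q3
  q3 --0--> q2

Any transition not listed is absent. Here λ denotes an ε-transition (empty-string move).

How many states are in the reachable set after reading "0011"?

2

Start: ε-closure({q0}) = {q0, q1}.
Read '0': q0→{q0}, q1→{q3}; union {q0, q3}; ε-closure = {q0, q1, q3}.
Read '0': q0→{q0}, q1→{q3}, q3→{q2}; union {q0, q2, q3}; ε-closure = {q0, q1, q2, q3}.
Read '1': q0→∅, q1→{q1}, q2→{q1}, q3→∅; union {q1}; ε-closure = {q0, q1}.
Read '1': q0→∅, q1→{q1}; union {q1}; ε-closure = {q0, q1}.
That set has 2 states.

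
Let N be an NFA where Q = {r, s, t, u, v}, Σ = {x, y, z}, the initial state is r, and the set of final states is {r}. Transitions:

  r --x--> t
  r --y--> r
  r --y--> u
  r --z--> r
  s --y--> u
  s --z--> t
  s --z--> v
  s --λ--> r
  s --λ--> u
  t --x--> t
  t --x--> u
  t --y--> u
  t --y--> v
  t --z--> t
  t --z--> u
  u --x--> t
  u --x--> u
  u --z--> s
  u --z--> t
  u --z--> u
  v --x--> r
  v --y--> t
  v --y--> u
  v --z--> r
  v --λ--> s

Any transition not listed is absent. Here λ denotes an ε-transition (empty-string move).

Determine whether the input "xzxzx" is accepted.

Start in {r}.
Read 'x': r→{t}; now {t}.
Read 'z': t→{t, u}; now {t, u}.
Read 'x': t→{t, u}, u→{t, u}; now {t, u}.
Read 'z': t→{t, u}, u→{s, t, u}; union {s, t, u}; ε-closure = {r, s, t, u}.
Read 'x': r→{t}, s→∅, t→{t, u}, u→{t, u}; now {t, u}.
The final set {t, u} contains no accepting state.

No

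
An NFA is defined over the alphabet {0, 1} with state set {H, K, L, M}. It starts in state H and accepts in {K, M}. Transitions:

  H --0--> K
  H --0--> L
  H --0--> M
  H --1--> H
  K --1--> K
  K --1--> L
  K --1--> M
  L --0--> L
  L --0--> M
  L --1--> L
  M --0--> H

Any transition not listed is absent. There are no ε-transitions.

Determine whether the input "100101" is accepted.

Yes

Start in {H}.
Read '1': {H} → {H}.
Read '0': {H} → {K, L, M}.
Read '0': {K, L, M} → {H, L, M}.
Read '1': {H, L, M} → {H, L}.
Read '0': {H, L} → {K, L, M}.
Read '1': {K, L, M} → {K, L, M}.
The final set {K, L, M} contains the accepting states K, M.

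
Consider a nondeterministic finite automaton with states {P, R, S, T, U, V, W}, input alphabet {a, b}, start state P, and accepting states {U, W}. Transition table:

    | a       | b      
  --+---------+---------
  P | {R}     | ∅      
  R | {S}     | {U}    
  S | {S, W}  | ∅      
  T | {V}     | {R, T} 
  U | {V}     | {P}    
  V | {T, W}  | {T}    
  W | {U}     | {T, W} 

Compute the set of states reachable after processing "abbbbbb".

Start in {P}.
Read 'a': {P} → {R}.
Read 'b': {R} → {U}.
Read 'b': {U} → {P}.
Read 'b': {P} → ∅.
The set is empty and remains empty for the remaining 3 symbols.

∅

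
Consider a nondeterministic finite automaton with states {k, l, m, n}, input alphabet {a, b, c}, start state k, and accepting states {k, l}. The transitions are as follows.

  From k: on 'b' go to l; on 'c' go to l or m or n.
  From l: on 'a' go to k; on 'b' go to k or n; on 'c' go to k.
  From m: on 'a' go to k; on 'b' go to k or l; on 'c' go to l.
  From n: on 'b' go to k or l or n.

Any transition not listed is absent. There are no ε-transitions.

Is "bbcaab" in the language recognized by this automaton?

No

Start in {k}.
Read 'b': k→{l}; now {l}.
Read 'b': l→{k, n}; now {k, n}.
Read 'c': k→{l, m, n}, n→∅; now {l, m, n}.
Read 'a': l→{k}, m→{k}, n→∅; now {k}.
Read 'a': k→∅; now ∅.
The set is empty and remains empty for the remaining 1 symbol.
The final set ∅ contains no accepting state.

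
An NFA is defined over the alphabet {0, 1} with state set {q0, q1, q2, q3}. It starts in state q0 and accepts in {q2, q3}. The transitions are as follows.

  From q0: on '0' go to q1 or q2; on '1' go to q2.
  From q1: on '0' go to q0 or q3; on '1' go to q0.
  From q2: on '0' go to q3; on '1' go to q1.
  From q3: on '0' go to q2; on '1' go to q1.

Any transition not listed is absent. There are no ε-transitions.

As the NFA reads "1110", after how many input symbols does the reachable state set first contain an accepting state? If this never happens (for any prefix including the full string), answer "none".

1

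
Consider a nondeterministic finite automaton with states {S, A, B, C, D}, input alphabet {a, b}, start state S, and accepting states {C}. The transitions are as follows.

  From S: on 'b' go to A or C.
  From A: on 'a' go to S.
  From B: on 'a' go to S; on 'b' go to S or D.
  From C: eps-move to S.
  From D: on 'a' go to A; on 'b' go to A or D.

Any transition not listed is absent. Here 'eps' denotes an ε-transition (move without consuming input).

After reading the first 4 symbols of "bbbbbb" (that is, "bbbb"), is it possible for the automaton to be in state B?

No

Start in {S}.
Read 'b': {S} → {S, A, C}.
Read 'b': {S, A, C} → {S, A, C}.
Read 'b': {S, A, C} → {S, A, C}.
Read 'b': {S, A, C} → {S, A, C}.
State B is not in {S, A, C}.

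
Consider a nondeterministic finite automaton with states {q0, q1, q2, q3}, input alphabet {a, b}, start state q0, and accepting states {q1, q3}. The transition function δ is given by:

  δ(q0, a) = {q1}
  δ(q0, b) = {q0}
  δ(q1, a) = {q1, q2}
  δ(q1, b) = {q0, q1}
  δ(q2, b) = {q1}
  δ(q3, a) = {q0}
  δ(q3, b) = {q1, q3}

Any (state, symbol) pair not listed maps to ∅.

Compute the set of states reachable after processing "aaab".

{q0, q1}

Start in {q0}.
Read 'a': q0→{q1}; now {q1}.
Read 'a': q1→{q1, q2}; now {q1, q2}.
Read 'a': q1→{q1, q2}, q2→∅; now {q1, q2}.
Read 'b': q1→{q0, q1}, q2→{q1}; now {q0, q1}.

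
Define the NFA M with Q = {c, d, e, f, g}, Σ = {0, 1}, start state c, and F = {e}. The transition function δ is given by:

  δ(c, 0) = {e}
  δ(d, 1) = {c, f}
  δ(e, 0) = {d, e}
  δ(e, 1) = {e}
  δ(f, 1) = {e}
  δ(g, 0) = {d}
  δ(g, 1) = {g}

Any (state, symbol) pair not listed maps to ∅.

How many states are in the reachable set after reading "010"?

2

Start in {c}.
Read '0': {c} → {e}.
Read '1': {e} → {e}.
Read '0': {e} → {d, e}.
That set has 2 states.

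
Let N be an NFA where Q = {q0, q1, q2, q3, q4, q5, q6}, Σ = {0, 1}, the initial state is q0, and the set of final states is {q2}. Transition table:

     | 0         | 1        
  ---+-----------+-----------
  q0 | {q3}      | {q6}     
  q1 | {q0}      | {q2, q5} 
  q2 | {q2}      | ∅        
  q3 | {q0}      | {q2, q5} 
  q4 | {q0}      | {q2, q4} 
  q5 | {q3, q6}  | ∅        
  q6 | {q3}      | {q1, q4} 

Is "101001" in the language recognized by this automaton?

Yes

Start in {q0}.
Read '1': q0→{q6}; now {q6}.
Read '0': q6→{q3}; now {q3}.
Read '1': q3→{q2, q5}; now {q2, q5}.
Read '0': q2→{q2}, q5→{q3, q6}; now {q2, q3, q6}.
Read '0': q2→{q2}, q3→{q0}, q6→{q3}; now {q0, q2, q3}.
Read '1': q0→{q6}, q2→∅, q3→{q2, q5}; now {q2, q5, q6}.
The final set {q2, q5, q6} contains the accepting state q2.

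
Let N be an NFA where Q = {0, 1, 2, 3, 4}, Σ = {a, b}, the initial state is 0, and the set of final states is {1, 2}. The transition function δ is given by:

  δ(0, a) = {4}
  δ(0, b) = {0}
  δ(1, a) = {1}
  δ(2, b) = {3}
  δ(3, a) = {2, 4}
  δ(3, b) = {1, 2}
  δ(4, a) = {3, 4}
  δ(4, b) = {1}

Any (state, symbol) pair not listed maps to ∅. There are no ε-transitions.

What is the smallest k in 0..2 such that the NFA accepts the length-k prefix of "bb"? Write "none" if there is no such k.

none

Start in {0}.
Read 'b': 0→{0}; now {0}.
Read 'b': 0→{0}; now {0}.
No reachable set along the way intersects F.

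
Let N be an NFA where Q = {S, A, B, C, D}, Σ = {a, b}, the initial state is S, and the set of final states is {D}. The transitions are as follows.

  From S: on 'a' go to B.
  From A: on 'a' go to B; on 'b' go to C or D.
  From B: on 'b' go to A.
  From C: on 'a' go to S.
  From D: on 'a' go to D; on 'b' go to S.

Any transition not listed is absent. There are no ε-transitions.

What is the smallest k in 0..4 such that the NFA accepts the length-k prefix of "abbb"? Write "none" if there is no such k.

Start in {S}.
Read 'a': {S} → {B}.
Read 'b': {B} → {A}.
Read 'b': {A} → {C, D}.
None of the earlier sets intersect F, but {C, D} does.

3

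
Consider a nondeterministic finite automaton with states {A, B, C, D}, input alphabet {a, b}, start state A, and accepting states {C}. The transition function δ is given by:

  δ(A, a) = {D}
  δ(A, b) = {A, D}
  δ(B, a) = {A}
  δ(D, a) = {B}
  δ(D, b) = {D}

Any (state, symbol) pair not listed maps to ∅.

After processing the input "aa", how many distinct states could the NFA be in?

1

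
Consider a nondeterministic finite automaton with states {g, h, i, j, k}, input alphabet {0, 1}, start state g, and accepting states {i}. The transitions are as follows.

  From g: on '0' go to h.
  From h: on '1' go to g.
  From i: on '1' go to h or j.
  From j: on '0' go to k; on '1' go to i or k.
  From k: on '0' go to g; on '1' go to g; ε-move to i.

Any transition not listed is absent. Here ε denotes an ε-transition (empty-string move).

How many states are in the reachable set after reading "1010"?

Start in {g}.
Read '1': g→∅; now ∅.
The set is empty and remains empty for the remaining 3 symbols.
That set has 0 states.

0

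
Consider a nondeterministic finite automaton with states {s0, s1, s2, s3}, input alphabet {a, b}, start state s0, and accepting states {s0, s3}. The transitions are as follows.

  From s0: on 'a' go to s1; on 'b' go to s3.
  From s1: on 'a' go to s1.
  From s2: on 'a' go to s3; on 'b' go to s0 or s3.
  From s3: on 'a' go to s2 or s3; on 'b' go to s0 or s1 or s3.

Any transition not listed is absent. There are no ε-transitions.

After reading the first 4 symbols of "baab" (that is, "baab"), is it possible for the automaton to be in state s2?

Start in {s0}.
Read 'b': s0→{s3}; now {s3}.
Read 'a': s3→{s2, s3}; now {s2, s3}.
Read 'a': s2→{s3}, s3→{s2, s3}; now {s2, s3}.
Read 'b': s2→{s0, s3}, s3→{s0, s1, s3}; now {s0, s1, s3}.
State s2 is not in {s0, s1, s3}.

No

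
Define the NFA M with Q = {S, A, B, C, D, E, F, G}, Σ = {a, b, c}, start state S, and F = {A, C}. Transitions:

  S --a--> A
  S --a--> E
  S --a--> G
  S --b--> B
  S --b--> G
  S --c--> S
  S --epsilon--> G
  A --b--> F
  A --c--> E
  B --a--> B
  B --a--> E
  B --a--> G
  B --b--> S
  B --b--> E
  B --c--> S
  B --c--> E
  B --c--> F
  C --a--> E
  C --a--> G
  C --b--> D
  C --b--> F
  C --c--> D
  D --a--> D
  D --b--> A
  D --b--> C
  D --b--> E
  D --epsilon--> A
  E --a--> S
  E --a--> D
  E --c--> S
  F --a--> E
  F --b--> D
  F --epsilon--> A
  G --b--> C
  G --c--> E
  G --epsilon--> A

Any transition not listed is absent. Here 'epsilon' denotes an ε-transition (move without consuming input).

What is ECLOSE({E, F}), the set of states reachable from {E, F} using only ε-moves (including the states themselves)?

{A, E, F}

Begin with {E, F}.
ε-move F → A; add A.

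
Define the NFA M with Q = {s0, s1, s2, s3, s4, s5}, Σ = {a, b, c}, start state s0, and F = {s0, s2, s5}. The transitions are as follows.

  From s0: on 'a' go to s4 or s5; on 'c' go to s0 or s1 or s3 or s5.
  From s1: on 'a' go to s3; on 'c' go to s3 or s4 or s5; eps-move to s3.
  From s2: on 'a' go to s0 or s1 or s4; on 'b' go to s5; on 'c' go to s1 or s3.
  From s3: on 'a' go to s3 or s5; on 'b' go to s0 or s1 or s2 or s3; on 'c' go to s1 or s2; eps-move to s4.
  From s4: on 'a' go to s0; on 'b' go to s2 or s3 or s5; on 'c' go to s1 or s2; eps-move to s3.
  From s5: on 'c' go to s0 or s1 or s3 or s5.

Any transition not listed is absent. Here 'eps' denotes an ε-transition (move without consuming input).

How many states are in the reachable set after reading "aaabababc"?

6

Start in {s0}.
Read 'a': {s0} → {s3, s4, s5}.
Read 'a': {s3, s4, s5} → {s0, s3, s4, s5}.
Read 'a': {s0, s3, s4, s5} → {s0, s3, s4, s5}.
Read 'b': {s0, s3, s4, s5} → {s0, s1, s2, s3, s4, s5}.
Read 'a': {s0, s1, s2, s3, s4, s5} → {s0, s1, s3, s4, s5}.
Read 'b': {s0, s1, s3, s4, s5} → {s0, s1, s2, s3, s4, s5}.
Read 'a': {s0, s1, s2, s3, s4, s5} → {s0, s1, s3, s4, s5}.
Read 'b': {s0, s1, s3, s4, s5} → {s0, s1, s2, s3, s4, s5}.
Read 'c': {s0, s1, s2, s3, s4, s5} → {s0, s1, s2, s3, s4, s5}.
That set has 6 states.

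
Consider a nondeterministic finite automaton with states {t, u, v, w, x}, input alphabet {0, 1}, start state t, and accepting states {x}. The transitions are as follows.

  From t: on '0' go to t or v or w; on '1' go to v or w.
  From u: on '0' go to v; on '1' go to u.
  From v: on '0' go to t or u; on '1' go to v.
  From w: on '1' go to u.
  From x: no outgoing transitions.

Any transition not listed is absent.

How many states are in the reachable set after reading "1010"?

3

Start in {t}.
Read '1': t→{v, w}; now {v, w}.
Read '0': v→{t, u}, w→∅; now {t, u}.
Read '1': t→{v, w}, u→{u}; now {u, v, w}.
Read '0': u→{v}, v→{t, u}, w→∅; now {t, u, v}.
That set has 3 states.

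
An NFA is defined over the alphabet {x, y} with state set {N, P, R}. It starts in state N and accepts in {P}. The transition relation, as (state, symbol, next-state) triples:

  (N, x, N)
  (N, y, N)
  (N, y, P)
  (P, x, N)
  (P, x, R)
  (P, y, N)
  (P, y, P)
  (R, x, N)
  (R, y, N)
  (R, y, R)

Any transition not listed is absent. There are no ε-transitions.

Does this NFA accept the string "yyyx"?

No

Start in {N}.
Read 'y': N→{N, P}; now {N, P}.
Read 'y': N→{N, P}, P→{N, P}; now {N, P}.
Read 'y': N→{N, P}, P→{N, P}; now {N, P}.
Read 'x': N→{N}, P→{N, R}; now {N, R}.
The final set {N, R} contains no accepting state.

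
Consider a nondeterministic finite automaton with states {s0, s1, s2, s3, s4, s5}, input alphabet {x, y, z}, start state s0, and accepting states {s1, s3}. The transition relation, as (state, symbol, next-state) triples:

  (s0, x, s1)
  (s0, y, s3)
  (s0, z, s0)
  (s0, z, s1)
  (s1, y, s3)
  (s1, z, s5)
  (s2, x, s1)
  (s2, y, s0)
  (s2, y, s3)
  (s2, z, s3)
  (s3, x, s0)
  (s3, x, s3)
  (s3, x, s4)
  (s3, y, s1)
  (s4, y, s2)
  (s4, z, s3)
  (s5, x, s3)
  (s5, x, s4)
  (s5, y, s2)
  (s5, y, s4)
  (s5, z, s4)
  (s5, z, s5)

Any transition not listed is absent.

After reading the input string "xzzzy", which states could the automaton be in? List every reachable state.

Start in {s0}.
Read 'x': s0→{s1}; now {s1}.
Read 'z': s1→{s5}; now {s5}.
Read 'z': s5→{s4, s5}; now {s4, s5}.
Read 'z': s4→{s3}, s5→{s4, s5}; now {s3, s4, s5}.
Read 'y': s3→{s1}, s4→{s2}, s5→{s2, s4}; now {s1, s2, s4}.

{s1, s2, s4}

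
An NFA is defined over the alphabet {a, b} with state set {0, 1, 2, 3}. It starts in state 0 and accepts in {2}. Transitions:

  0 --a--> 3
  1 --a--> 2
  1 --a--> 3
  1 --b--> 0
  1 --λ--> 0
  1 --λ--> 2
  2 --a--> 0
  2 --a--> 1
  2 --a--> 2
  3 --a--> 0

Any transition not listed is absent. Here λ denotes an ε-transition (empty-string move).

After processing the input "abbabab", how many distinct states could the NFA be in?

0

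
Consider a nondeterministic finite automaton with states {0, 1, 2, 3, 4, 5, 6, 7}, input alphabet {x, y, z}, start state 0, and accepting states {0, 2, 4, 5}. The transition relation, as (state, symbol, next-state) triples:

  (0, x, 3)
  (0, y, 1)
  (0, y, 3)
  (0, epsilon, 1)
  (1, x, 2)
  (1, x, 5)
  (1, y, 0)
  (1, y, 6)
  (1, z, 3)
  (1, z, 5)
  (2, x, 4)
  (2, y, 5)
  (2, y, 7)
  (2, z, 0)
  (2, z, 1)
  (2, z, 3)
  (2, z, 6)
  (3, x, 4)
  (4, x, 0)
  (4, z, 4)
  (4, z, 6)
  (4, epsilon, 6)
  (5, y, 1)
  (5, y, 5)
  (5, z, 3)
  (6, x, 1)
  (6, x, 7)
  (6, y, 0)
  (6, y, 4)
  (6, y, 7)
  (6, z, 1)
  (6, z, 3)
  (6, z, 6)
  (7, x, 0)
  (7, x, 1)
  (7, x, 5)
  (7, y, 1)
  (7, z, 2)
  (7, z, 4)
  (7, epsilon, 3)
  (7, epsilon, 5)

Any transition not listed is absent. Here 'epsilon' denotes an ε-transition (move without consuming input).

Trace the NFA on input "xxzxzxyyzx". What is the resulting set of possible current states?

{0, 1, 2, 3, 4, 5, 6, 7}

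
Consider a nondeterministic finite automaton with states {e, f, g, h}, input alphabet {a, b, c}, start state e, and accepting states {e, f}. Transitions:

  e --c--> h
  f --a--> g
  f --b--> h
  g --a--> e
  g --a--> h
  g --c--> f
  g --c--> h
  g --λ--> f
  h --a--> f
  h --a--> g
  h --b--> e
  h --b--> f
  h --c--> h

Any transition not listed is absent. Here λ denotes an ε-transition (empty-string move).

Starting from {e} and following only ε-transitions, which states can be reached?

{e}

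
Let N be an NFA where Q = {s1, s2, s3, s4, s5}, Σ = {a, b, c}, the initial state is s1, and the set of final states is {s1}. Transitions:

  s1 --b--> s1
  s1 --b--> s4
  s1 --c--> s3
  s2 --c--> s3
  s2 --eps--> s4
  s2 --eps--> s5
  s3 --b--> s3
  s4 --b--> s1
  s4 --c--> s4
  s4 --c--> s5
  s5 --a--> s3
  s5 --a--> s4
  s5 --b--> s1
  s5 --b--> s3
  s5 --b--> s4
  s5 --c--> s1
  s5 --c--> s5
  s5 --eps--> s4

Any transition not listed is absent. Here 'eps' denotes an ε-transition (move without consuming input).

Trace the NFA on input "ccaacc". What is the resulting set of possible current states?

Start in {s1}.
Read 'c': {s1} → {s3}.
Read 'c': {s3} → ∅.
The set is empty and remains empty for the remaining 4 symbols.

∅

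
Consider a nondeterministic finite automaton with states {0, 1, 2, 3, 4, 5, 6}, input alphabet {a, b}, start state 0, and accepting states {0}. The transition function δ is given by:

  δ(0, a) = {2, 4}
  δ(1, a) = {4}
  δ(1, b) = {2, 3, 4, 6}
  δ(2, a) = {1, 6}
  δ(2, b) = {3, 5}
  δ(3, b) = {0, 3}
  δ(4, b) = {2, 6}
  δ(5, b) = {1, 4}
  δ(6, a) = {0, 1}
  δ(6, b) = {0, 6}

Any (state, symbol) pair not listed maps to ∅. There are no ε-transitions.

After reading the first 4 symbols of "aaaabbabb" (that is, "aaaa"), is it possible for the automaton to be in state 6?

No

Start in {0}.
Read 'a': 0→{2, 4}; now {2, 4}.
Read 'a': 2→{1, 6}, 4→∅; now {1, 6}.
Read 'a': 1→{4}, 6→{0, 1}; now {0, 1, 4}.
Read 'a': 0→{2, 4}, 1→{4}, 4→∅; now {2, 4}.
State 6 is not in {2, 4}.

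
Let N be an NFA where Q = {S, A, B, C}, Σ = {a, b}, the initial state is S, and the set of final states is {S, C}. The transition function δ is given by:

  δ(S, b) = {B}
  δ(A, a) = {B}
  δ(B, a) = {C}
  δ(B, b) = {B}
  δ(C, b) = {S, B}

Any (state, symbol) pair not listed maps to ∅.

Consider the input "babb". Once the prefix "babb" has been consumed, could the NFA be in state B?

Yes

Start in {S}.
Read 'b': S→{B}; now {B}.
Read 'a': B→{C}; now {C}.
Read 'b': C→{S, B}; now {S, B}.
Read 'b': S→{B}, B→{B}; now {B}.
State B is in {B}.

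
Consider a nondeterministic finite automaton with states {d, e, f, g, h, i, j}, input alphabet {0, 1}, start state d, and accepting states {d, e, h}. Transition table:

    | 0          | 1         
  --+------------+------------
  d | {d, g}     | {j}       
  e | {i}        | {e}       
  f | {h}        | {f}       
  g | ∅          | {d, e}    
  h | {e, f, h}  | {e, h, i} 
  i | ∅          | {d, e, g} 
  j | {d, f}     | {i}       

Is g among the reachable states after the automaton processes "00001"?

Start in {d}.
Read '0': {d} → {d, g}.
Read '0': {d, g} → {d, g}.
Read '0': {d, g} → {d, g}.
Read '0': {d, g} → {d, g}.
Read '1': {d, g} → {d, e, j}.
State g is not in {d, e, j}.

No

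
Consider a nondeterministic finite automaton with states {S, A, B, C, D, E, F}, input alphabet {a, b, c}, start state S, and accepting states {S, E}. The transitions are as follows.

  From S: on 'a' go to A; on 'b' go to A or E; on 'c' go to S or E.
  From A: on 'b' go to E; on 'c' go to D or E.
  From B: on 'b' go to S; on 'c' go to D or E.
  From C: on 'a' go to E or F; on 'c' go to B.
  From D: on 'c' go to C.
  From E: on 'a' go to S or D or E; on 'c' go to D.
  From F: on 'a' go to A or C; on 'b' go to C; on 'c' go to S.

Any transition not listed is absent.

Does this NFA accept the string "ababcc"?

Start in {S}.
Read 'a': S→{A}; now {A}.
Read 'b': A→{E}; now {E}.
Read 'a': E→{S, D, E}; now {S, D, E}.
Read 'b': S→{A, E}, D→∅, E→∅; now {A, E}.
Read 'c': A→{D, E}, E→{D}; now {D, E}.
Read 'c': D→{C}, E→{D}; now {C, D}.
The final set {C, D} contains no accepting state.

No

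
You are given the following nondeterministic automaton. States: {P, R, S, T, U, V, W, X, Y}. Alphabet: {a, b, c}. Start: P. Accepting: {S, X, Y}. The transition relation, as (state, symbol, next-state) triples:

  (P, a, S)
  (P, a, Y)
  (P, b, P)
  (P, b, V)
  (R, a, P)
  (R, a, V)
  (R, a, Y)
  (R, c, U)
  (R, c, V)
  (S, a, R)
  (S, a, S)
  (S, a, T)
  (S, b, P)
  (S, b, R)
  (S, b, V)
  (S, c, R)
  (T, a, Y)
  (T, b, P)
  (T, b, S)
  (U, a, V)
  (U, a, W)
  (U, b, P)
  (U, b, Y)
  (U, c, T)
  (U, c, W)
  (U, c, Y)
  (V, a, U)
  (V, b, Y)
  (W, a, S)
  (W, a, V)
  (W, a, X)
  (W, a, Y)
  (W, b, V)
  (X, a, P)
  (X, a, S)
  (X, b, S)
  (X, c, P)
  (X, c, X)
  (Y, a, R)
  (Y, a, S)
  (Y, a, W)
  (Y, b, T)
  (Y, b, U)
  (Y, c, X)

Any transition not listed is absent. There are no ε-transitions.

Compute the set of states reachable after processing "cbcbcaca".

Start in {P}.
Read 'c': P→∅; now ∅.
The set is empty and remains empty for the remaining 7 symbols.

∅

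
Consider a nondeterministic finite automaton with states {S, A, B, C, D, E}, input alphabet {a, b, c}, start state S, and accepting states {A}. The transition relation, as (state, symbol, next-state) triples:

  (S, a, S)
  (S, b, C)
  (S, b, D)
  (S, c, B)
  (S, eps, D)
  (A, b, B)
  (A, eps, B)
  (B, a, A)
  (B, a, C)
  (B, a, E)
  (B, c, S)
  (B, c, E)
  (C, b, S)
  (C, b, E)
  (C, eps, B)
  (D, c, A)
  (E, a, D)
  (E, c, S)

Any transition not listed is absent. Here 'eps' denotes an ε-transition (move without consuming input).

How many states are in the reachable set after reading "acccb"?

Start: ε-closure({S}) = {S, D}.
Read 'a': {S, D} → {S, D}.
Read 'c': {S, D} → {A, B}.
Read 'c': {A, B} → {S, D, E}.
Read 'c': {S, D, E} → {S, A, B, D}.
Read 'b': {S, A, B, D} → {B, C, D}.
That set has 3 states.

3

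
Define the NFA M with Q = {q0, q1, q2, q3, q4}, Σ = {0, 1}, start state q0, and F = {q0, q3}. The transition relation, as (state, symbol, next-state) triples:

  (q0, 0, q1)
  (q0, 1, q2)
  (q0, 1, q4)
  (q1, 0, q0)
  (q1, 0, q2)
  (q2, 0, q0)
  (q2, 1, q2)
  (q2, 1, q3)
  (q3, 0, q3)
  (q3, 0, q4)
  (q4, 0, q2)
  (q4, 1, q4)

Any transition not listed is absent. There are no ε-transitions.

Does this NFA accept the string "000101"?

Yes

Start in {q0}.
Read '0': q0→{q1}; now {q1}.
Read '0': q1→{q0, q2}; now {q0, q2}.
Read '0': q0→{q1}, q2→{q0}; now {q0, q1}.
Read '1': q0→{q2, q4}, q1→∅; now {q2, q4}.
Read '0': q2→{q0}, q4→{q2}; now {q0, q2}.
Read '1': q0→{q2, q4}, q2→{q2, q3}; now {q2, q3, q4}.
The final set {q2, q3, q4} contains the accepting state q3.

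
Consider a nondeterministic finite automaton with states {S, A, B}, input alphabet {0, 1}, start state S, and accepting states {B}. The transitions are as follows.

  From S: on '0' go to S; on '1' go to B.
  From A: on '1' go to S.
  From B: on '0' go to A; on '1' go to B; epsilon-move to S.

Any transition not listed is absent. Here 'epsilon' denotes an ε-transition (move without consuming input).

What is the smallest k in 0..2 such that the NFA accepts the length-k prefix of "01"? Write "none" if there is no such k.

2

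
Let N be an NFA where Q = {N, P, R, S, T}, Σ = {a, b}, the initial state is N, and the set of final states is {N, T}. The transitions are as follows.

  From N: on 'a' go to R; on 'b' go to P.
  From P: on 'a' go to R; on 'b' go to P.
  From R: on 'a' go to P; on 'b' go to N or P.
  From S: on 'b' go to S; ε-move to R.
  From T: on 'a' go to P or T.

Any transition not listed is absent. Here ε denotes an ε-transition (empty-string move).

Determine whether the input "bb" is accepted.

No

Start in {N}.
Read 'b': N→{P}; now {P}.
Read 'b': P→{P}; now {P}.
The final set {P} contains no accepting state.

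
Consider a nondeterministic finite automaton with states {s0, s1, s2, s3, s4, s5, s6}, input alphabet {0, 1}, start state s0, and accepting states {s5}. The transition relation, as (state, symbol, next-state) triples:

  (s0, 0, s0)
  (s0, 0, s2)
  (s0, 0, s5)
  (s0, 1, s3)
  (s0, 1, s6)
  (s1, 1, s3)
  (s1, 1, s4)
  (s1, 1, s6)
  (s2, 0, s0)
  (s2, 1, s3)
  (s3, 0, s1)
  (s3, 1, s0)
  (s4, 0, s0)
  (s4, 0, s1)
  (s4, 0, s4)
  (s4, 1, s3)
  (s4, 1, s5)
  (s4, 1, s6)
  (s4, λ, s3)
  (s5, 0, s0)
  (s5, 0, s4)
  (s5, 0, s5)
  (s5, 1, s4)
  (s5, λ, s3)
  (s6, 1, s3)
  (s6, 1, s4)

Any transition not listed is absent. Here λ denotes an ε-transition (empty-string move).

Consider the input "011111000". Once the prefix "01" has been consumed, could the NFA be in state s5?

No

Start in {s0}.
Read '0': s0→{s0, s2, s5}; union {s0, s2, s5}; ε-closure = {s0, s2, s3, s5}.
Read '1': s0→{s3, s6}, s2→{s3}, s3→{s0}, s5→{s4}; now {s0, s3, s4, s6}.
State s5 is not in {s0, s3, s4, s6}.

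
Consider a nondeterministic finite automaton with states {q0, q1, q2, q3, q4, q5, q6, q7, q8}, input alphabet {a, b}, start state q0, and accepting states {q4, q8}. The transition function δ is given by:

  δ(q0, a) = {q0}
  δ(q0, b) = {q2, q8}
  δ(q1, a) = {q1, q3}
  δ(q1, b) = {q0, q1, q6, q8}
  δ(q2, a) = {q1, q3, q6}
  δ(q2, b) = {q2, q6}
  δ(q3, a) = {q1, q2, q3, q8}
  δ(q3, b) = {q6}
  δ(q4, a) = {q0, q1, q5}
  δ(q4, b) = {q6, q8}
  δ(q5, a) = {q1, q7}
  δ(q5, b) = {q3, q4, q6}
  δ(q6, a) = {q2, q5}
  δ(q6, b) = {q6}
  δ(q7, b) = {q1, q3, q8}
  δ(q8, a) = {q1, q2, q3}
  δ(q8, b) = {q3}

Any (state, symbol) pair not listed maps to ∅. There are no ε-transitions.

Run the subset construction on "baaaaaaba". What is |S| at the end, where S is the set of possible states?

7

Start in {q0}.
Read 'b': q0→{q2, q8}; now {q2, q8}.
Read 'a': q2→{q1, q3, q6}, q8→{q1, q2, q3}; now {q1, q2, q3, q6}.
Read 'a': q1→{q1, q3}, q2→{q1, q3, q6}, q3→{q1, q2, q3, q8}, q6→{q2, q5}; now {q1, q2, q3, q5, q6, q8}.
Read 'a': q1→{q1, q3}, q2→{q1, q3, q6}, q3→{q1, q2, q3, q8}, q5→{q1, q7}, q6→{q2, q5}, q8→{q1, q2, q3}; now {q1, q2, q3, q5, q6, q7, q8}.
Read 'a': q1→{q1, q3}, q2→{q1, q3, q6}, q3→{q1, q2, q3, q8}, q5→{q1, q7}, q6→{q2, q5}, q7→∅, q8→{q1, q2, q3}; now {q1, q2, q3, q5, q6, q7, q8}.
Read 'a': q1→{q1, q3}, q2→{q1, q3, q6}, q3→{q1, q2, q3, q8}, q5→{q1, q7}, q6→{q2, q5}, q7→∅, q8→{q1, q2, q3}; now {q1, q2, q3, q5, q6, q7, q8}.
Read 'a': q1→{q1, q3}, q2→{q1, q3, q6}, q3→{q1, q2, q3, q8}, q5→{q1, q7}, q6→{q2, q5}, q7→∅, q8→{q1, q2, q3}; now {q1, q2, q3, q5, q6, q7, q8}.
Read 'b': q1→{q0, q1, q6, q8}, q2→{q2, q6}, q3→{q6}, q5→{q3, q4, q6}, q6→{q6}, q7→{q1, q3, q8}, q8→{q3}; now {q0, q1, q2, q3, q4, q6, q8}.
Read 'a': q0→{q0}, q1→{q1, q3}, q2→{q1, q3, q6}, q3→{q1, q2, q3, q8}, q4→{q0, q1, q5}, q6→{q2, q5}, q8→{q1, q2, q3}; now {q0, q1, q2, q3, q5, q6, q8}.
That set has 7 states.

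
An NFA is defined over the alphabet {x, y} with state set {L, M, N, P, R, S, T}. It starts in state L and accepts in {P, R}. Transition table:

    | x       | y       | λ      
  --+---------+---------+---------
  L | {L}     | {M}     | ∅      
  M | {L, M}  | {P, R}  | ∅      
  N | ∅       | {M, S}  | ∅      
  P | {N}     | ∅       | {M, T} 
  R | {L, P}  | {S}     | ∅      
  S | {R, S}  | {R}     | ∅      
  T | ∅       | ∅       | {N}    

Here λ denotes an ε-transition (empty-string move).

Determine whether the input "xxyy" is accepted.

Yes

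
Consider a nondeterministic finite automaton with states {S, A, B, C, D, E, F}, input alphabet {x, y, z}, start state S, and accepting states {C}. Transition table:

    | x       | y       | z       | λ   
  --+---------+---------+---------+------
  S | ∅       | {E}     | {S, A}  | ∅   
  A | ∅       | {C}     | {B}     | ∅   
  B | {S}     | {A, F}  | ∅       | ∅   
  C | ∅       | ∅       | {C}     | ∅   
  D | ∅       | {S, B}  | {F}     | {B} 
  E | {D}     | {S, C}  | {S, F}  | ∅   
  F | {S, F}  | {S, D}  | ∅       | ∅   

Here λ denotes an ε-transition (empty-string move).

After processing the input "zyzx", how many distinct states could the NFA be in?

2

Start in {S}.
Read 'z': {S} → {S, A}.
Read 'y': {S, A} → {C, E}.
Read 'z': {C, E} → {S, C, F}.
Read 'x': {S, C, F} → {S, F}.
That set has 2 states.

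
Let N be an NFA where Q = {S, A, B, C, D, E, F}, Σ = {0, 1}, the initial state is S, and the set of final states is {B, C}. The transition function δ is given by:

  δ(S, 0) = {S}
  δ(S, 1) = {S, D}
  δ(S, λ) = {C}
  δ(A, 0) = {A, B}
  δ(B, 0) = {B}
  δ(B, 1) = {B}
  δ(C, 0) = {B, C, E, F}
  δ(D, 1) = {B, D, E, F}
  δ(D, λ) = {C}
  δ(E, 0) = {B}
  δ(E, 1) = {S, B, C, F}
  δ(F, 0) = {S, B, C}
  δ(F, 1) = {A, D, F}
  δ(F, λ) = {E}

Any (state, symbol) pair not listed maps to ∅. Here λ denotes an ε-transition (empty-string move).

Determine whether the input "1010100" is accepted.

Start: ε-closure({S}) = {S, C}.
Read '1': S→{S, D}, C→∅; union {S, D}; ε-closure = {S, C, D}.
Read '0': S→{S}, C→{B, C, E, F}, D→∅; now {S, B, C, E, F}.
Read '1': S→{S, D}, B→{B}, C→∅, E→{S, B, C, F}, F→{A, D, F}; union {S, A, B, C, D, F}; ε-closure = {S, A, B, C, D, E, F}.
Read '0': S→{S}, A→{A, B}, B→{B}, C→{B, C, E, F}, D→∅, E→{B}, F→{S, B, C}; now {S, A, B, C, E, F}.
Read '1': S→{S, D}, A→∅, B→{B}, C→∅, E→{S, B, C, F}, F→{A, D, F}; union {S, A, B, C, D, F}; ε-closure = {S, A, B, C, D, E, F}.
Read '0': S→{S}, A→{A, B}, B→{B}, C→{B, C, E, F}, D→∅, E→{B}, F→{S, B, C}; now {S, A, B, C, E, F}.
Read '0': S→{S}, A→{A, B}, B→{B}, C→{B, C, E, F}, E→{B}, F→{S, B, C}; now {S, A, B, C, E, F}.
The final set {S, A, B, C, E, F} contains the accepting states B, C.

Yes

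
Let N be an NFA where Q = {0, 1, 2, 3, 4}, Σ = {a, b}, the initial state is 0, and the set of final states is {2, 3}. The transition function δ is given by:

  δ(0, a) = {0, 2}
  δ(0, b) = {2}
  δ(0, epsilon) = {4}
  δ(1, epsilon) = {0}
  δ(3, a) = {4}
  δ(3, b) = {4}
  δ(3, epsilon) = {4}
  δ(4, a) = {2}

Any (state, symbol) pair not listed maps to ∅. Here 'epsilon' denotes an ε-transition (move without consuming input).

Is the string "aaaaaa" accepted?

Start: ε-closure({0}) = {0, 4}.
Read 'a': {0, 4} → {0, 2, 4}.
Read 'a': {0, 2, 4} → {0, 2, 4}.
Read 'a': {0, 2, 4} → {0, 2, 4}.
Read 'a': {0, 2, 4} → {0, 2, 4}.
Read 'a': {0, 2, 4} → {0, 2, 4}.
Read 'a': {0, 2, 4} → {0, 2, 4}.
The final set {0, 2, 4} contains the accepting state 2.

Yes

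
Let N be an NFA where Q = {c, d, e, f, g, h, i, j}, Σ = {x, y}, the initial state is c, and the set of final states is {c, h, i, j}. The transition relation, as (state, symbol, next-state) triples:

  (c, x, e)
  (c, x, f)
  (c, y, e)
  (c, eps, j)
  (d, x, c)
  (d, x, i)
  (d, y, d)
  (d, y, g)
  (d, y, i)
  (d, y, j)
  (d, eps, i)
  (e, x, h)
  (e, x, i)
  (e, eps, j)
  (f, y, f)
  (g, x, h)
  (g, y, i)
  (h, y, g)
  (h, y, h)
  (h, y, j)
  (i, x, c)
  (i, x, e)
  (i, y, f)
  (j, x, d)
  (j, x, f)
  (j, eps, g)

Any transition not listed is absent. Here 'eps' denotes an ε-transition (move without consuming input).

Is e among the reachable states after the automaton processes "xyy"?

Start: ε-closure({c}) = {c, g, j}.
Read 'x': {c, g, j} → {d, e, f, g, h, i, j}.
Read 'y': {d, e, f, g, h, i, j} → {d, f, g, h, i, j}.
Read 'y': {d, f, g, h, i, j} → {d, f, g, h, i, j}.
State e is not in {d, f, g, h, i, j}.

No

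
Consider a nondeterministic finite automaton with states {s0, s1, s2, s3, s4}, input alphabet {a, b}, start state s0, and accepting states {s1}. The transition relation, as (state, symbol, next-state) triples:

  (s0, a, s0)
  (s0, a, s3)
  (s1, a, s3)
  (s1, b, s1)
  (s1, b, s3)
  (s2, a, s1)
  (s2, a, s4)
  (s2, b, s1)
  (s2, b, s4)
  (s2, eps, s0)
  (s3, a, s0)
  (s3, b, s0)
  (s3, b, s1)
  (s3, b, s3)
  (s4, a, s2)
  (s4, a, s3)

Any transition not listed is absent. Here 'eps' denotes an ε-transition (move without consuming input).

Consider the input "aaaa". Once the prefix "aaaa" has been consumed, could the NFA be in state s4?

Start in {s0}.
Read 'a': s0→{s0, s3}; now {s0, s3}.
Read 'a': s0→{s0, s3}, s3→{s0}; now {s0, s3}.
Read 'a': s0→{s0, s3}, s3→{s0}; now {s0, s3}.
Read 'a': s0→{s0, s3}, s3→{s0}; now {s0, s3}.
State s4 is not in {s0, s3}.

No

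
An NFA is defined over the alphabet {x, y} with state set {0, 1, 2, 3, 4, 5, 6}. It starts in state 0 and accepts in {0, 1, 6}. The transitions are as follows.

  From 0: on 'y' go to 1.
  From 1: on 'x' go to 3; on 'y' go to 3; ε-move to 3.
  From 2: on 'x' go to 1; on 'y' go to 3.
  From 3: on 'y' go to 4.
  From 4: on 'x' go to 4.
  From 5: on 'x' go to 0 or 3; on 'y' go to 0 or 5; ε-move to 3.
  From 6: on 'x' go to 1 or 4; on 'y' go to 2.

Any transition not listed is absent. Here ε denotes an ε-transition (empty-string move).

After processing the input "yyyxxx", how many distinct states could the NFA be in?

1

Start in {0}.
Read 'y': {0} → {1, 3}.
Read 'y': {1, 3} → {3, 4}.
Read 'y': {3, 4} → {4}.
Read 'x': {4} → {4}.
Read 'x': {4} → {4}.
Read 'x': {4} → {4}.
That set has 1 state.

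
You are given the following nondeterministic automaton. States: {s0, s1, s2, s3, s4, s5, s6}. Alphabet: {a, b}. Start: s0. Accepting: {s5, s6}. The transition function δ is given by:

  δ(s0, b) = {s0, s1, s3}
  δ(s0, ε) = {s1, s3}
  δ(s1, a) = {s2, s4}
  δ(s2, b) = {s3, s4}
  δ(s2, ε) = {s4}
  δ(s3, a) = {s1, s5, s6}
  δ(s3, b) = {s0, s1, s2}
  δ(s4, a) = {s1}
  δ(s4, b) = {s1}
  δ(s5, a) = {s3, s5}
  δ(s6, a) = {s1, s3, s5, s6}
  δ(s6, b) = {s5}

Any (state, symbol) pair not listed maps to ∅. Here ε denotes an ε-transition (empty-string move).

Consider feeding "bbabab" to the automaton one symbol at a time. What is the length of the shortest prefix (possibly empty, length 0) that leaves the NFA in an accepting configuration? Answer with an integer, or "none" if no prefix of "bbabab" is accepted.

3

Start: ε-closure({s0}) = {s0, s1, s3}.
Read 'b': s0→{s0, s1, s3}, s1→∅, s3→{s0, s1, s2}; union {s0, s1, s2, s3}; ε-closure = {s0, s1, s2, s3, s4}.
Read 'b': s0→{s0, s1, s3}, s1→∅, s2→{s3, s4}, s3→{s0, s1, s2}, s4→{s1}; now {s0, s1, s2, s3, s4}.
Read 'a': s0→∅, s1→{s2, s4}, s2→∅, s3→{s1, s5, s6}, s4→{s1}; now {s1, s2, s4, s5, s6}.
None of the earlier sets intersect F, but {s1, s2, s4, s5, s6} does.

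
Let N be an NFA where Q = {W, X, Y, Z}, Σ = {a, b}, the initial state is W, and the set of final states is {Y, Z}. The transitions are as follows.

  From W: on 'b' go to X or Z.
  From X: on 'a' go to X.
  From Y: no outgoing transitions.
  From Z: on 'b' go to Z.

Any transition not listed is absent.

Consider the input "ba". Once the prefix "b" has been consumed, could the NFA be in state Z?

Start in {W}.
Read 'b': W→{X, Z}; now {X, Z}.
State Z is in {X, Z}.

Yes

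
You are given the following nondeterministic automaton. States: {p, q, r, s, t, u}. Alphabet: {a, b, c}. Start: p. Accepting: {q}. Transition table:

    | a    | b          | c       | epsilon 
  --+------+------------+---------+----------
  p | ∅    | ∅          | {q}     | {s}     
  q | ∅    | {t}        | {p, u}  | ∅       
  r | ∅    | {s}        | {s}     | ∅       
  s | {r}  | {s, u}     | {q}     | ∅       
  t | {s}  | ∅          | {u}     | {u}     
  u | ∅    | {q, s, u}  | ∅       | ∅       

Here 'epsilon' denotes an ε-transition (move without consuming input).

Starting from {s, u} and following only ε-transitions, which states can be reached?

Begin with {s, u}.
No ε-moves leave this set, so the closure equals the set itself.

{s, u}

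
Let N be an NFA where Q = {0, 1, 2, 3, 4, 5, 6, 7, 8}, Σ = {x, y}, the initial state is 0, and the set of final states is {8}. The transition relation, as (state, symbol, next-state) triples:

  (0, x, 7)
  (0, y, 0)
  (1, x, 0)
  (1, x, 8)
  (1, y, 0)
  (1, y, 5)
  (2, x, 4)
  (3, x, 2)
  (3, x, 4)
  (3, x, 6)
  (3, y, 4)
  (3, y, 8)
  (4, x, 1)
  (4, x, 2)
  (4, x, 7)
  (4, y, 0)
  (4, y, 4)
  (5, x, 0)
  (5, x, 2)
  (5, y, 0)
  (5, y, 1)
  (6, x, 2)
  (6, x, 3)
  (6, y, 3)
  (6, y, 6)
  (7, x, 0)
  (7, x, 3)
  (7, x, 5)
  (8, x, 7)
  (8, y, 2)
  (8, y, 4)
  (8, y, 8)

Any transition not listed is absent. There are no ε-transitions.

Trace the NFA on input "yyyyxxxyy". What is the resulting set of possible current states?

{0, 3, 4, 6, 8}

Start in {0}.
Read 'y': 0→{0}; now {0}.
Read 'y': 0→{0}; now {0}.
Read 'y': 0→{0}; now {0}.
Read 'y': 0→{0}; now {0}.
Read 'x': 0→{7}; now {7}.
Read 'x': 7→{0, 3, 5}; now {0, 3, 5}.
Read 'x': 0→{7}, 3→{2, 4, 6}, 5→{0, 2}; now {0, 2, 4, 6, 7}.
Read 'y': 0→{0}, 2→∅, 4→{0, 4}, 6→{3, 6}, 7→∅; now {0, 3, 4, 6}.
Read 'y': 0→{0}, 3→{4, 8}, 4→{0, 4}, 6→{3, 6}; now {0, 3, 4, 6, 8}.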